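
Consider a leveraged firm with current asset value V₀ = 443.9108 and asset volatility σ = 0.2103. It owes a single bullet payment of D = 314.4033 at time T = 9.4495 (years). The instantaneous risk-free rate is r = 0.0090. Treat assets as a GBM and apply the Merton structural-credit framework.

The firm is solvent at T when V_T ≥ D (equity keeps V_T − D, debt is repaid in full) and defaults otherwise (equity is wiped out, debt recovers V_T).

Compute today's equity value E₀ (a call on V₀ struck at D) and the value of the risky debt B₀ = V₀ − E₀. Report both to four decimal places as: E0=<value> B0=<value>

E0=189.2060 B0=254.7048

d₁ = [ln(V₀/D) + (r + σ²/2)T] / (σ√T)
   = [ln(443.9108/314.4033) + (0.0090 + 0.5·0.2103²)·9.4495] / (0.2103·√9.4495)
   = [0.344947 + 0.294003] / 0.646463 = 0.988378
d₂ = d₁ − σ√T = 0.988378 − 0.646463 = 0.341915
N(d₁) = 0.838516,  N(d₂) = 0.633793,  e^(−rT) = 0.918470
E₀ = V₀·N(d₁) − D·e^(−rT)·N(d₂)
   = 443.9108·0.838516 − 314.4033·0.918470·0.633793 = 189.206031
B₀ = V₀ − E₀ = 443.9108 − 189.206031 = 254.704769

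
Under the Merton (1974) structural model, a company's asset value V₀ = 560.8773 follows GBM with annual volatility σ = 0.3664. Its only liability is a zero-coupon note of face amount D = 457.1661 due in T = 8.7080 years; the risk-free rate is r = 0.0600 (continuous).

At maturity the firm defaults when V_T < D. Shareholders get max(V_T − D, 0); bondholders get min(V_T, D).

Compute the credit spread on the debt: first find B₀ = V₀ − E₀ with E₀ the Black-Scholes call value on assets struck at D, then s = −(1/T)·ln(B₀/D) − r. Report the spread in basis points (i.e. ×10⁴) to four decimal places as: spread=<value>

d₁ = [ln(V₀/D) + (r + σ²/2)T] / (σ√T)
   = [ln(560.8773/457.1661) + (0.0600 + 0.5·0.3664²)·8.7080] / (0.3664·√8.7080)
   = [0.204455 + 1.107000] / 1.081222 = 1.212939
d₂ = d₁ − σ√T = 1.212939 − 1.081222 = 0.131717
N(d₁) = 0.887423,  N(d₂) = 0.552396,  e^(−rT) = 0.593048
E₀ = V₀·N(d₁) − D·e^(−rT)·N(d₂)
   = 560.8773·0.887423 − 457.1661·0.593048·0.552396 = 347.969232
B₀ = V₀ − E₀ = 560.8773 − 347.969232 = 212.908068
spread = −(1/T)·ln(B₀/D) − r = −(1/8.7080)·ln(212.908068/457.1661) − 0.0600 = 0.02775681
in basis points: 0.02775681 × 10⁴ = 277.5681 bp

spread=277.5681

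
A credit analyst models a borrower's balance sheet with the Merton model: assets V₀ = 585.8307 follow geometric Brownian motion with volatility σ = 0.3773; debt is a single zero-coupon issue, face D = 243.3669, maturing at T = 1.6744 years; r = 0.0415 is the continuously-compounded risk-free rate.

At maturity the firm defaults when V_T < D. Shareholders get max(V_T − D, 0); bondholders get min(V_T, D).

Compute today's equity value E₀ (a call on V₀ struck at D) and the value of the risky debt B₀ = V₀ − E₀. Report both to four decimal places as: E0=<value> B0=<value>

d₁ = [ln(V₀/D) + (r + σ²/2)T] / (σ√T)
   = [ln(585.8307/243.3669) + (0.0415 + 0.5·0.3773²)·1.6744] / (0.3773·√1.6744)
   = [0.878461 + 0.188667] / 0.488221 = 2.185748
d₂ = d₁ − σ√T = 2.185748 − 0.488221 = 1.697527
N(d₁) = 0.985583,  N(d₂) = 0.955201,  e^(−rT) = 0.932872
E₀ = V₀·N(d₁) − D·e^(−rT)·N(d₂)
   = 585.8307·0.985583 − 243.3669·0.932872·0.955201 = 360.525286
B₀ = V₀ − E₀ = 585.8307 − 360.525286 = 225.305414

E0=360.5253 B0=225.3054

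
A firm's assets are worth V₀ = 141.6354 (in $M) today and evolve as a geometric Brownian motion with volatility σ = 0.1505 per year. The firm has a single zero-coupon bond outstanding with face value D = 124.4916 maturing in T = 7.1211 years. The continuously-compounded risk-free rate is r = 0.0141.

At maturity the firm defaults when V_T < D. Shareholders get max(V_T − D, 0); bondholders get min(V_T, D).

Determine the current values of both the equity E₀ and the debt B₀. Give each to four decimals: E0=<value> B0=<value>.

E0=37.9030 B0=103.7324

d₁ = [ln(V₀/D) + (r + σ²/2)T] / (σ√T)
   = [ln(141.6354/124.4916) + (0.0141 + 0.5·0.1505²)·7.1211] / (0.1505·√7.1211)
   = [0.129018 + 0.181055] / 0.401615 = 0.772064
d₂ = d₁ − σ√T = 0.772064 − 0.401615 = 0.370449
N(d₁) = 0.779962,  N(d₂) = 0.644476,  e^(−rT) = 0.904469
E₀ = V₀·N(d₁) − D·e^(−rT)·N(d₂)
   = 141.6354·0.779962 − 124.4916·0.904469·0.644476 = 37.902995
B₀ = V₀ − E₀ = 141.6354 − 37.902995 = 103.732405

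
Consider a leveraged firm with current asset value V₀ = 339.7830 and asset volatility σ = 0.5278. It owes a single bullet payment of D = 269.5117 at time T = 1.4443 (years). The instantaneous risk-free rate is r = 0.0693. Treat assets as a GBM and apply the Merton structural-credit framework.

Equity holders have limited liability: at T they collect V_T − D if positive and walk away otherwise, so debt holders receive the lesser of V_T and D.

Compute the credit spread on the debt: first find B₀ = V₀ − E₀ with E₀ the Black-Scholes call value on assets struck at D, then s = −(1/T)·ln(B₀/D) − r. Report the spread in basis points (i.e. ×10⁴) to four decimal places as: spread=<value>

d₁ = [ln(V₀/D) + (r + σ²/2)T] / (σ√T)
   = [ln(339.7830/269.5117) + (0.0693 + 0.5·0.5278²)·1.4443] / (0.5278·√1.4443)
   = [0.231695 + 0.301261] / 0.634305 = 0.840222
d₂ = d₁ − σ√T = 0.840222 − 0.634305 = 0.205917
N(d₁) = 0.799608,  N(d₂) = 0.581572,  e^(−rT) = 0.904756
E₀ = V₀·N(d₁) − D·e^(−rT)·N(d₂)
   = 339.7830·0.799608 − 269.5117·0.904756·0.581572 = 129.881311
B₀ = V₀ − E₀ = 339.7830 − 129.881311 = 209.901689
spread = −(1/T)·ln(B₀/D) − r = −(1/1.4443)·ln(209.901689/269.5117) − 0.0693 = 0.10377521
in basis points: 0.10377521 × 10⁴ = 1037.7521 bp

spread=1037.7521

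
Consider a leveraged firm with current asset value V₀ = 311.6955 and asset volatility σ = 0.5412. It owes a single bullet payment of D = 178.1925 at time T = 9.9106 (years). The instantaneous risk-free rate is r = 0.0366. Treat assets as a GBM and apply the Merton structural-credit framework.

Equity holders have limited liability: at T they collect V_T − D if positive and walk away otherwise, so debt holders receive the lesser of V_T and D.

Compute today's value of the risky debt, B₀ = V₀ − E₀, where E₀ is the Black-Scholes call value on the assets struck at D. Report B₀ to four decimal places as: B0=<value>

B0=72.3640

d₁ = [ln(V₀/D) + (r + σ²/2)T] / (σ√T)
   = [ln(311.6955/178.1925) + (0.0366 + 0.5·0.5412²)·9.9106] / (0.5412·√9.9106)
   = [0.559162 + 1.814123] / 1.703757 = 1.392971
d₂ = d₁ − σ√T = 1.392971 − 1.703757 = -0.310786
N(d₁) = 0.918186,  N(d₂) = 0.377982,  e^(−rT) = 0.695776
E₀ = V₀·N(d₁) − D·e^(−rT)·N(d₂)
   = 311.6955·0.918186 − 178.1925·0.695776·0.377982 = 239.331452
B₀ = V₀ − E₀ = 311.6955 − 239.331452 = 72.364048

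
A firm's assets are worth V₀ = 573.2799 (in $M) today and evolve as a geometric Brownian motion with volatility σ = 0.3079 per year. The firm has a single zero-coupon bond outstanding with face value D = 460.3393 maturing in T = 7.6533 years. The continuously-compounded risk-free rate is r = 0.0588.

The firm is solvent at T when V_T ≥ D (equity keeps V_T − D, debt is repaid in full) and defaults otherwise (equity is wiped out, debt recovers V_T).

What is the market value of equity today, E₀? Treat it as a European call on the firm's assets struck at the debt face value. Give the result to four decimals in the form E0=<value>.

E0=320.5936

d₁ = [ln(V₀/D) + (r + σ²/2)T] / (σ√T)
   = [ln(573.2799/460.3393) + (0.0588 + 0.5·0.3079²)·7.6533] / (0.3079·√7.6533)
   = [0.219410 + 0.812790] / 0.851793 = 1.211797
d₂ = d₁ − σ√T = 1.211797 − 0.851793 = 0.360004
N(d₁) = 0.887205,  N(d₂) = 0.640578,  e^(−rT) = 0.637619
E₀ = V₀·N(d₁) − D·e^(−rT)·N(d₂)
   = 573.2799·0.887205 − 460.3393·0.637619·0.640578 = 320.593577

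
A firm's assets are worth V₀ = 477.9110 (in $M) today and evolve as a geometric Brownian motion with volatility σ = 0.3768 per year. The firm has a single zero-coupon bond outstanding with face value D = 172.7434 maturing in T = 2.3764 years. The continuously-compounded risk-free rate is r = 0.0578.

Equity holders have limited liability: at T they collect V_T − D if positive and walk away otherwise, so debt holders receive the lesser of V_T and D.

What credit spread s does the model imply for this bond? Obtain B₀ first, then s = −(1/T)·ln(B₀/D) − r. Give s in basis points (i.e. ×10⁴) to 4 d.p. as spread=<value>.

d₁ = [ln(V₀/D) + (r + σ²/2)T] / (σ√T)
   = [ln(477.9110/172.7434) + (0.0578 + 0.5·0.3768²)·2.3764] / (0.3768·√2.3764)
   = [1.017617 + 0.306054] / 0.580859 = 2.278818
d₂ = d₁ − σ√T = 2.278818 − 0.580859 = 1.697959
N(d₁) = 0.988661,  N(d₂) = 0.955242,  e^(−rT) = 0.871660
E₀ = V₀·N(d₁) − D·e^(−rT)·N(d₂)
   = 477.9110·0.988661 − 172.7434·0.871660·0.955242 = 328.657824
B₀ = V₀ − E₀ = 477.9110 − 328.657824 = 149.253176
spread = −(1/T)·ln(B₀/D) − r = −(1/2.3764)·ln(149.253176/172.7434) − 0.0578 = 0.00370616
in basis points: 0.00370616 × 10⁴ = 37.0616 bp

spread=37.0616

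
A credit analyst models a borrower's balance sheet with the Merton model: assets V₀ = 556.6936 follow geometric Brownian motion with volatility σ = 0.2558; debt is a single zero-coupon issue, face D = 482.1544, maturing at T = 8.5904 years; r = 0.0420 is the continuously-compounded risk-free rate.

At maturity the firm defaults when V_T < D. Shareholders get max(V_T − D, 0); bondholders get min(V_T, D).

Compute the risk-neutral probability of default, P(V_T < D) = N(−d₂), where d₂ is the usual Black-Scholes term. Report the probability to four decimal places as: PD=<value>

PD=0.3828

d₁ = [ln(V₀/D) + (r + σ²/2)T] / (σ√T)
   = [ln(556.6936/482.1544) + (0.0420 + 0.5·0.2558²)·8.5904] / (0.2558·√8.5904)
   = [0.143751 + 0.641847] / 0.749734 = 1.047836
d₂ = d₁ − σ√T = 1.047836 − 0.749734 = 0.298101
risk-neutral PD = N(−d₂) = N(-0.298101) = 0.382813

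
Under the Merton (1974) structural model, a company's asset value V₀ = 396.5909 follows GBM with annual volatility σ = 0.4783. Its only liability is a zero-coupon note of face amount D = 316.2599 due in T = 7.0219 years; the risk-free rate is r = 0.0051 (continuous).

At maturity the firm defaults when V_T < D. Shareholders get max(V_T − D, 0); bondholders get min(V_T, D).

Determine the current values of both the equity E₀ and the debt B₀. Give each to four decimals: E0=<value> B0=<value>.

d₁ = [ln(V₀/D) + (r + σ²/2)T] / (σ√T)
   = [ln(396.5909/316.2599) + (0.0051 + 0.5·0.4783²)·7.0219] / (0.4783·√7.0219)
   = [0.226341 + 0.839015] / 1.267441 = 0.840557
d₂ = d₁ − σ√T = 0.840557 − 1.267441 = -0.426884
N(d₁) = 0.799702,  N(d₂) = 0.334732,  e^(−rT) = 0.964822
E₀ = V₀·N(d₁) − D·e^(−rT)·N(d₂)
   = 396.5909·0.799702 − 316.2599·0.964822·0.334732 = 215.016235
B₀ = V₀ − E₀ = 396.5909 − 215.016235 = 181.574665

E0=215.0162 B0=181.5747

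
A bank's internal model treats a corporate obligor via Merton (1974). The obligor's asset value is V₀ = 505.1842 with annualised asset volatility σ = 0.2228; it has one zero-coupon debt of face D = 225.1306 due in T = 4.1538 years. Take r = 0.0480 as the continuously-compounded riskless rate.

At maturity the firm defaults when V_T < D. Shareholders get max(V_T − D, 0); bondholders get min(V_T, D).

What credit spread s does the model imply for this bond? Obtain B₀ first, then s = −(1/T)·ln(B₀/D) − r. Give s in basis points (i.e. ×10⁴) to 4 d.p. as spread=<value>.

spread=8.2162

d₁ = [ln(V₀/D) + (r + σ²/2)T] / (σ√T)
   = [ln(505.1842/225.1306) + (0.0480 + 0.5·0.2228²)·4.1538] / (0.2228·√4.1538)
   = [0.808242 + 0.302479] / 0.454086 = 2.446061
d₂ = d₁ − σ√T = 2.446061 − 0.454086 = 1.991975
N(d₁) = 0.992779,  N(d₂) = 0.976813,  e^(−rT) = 0.819237
E₀ = V₀·N(d₁) − D·e^(−rT)·N(d₂)
   = 505.1842·0.992779 − 225.1306·0.819237·0.976813 = 321.377361
B₀ = V₀ − E₀ = 505.1842 − 321.377361 = 183.806839
spread = −(1/T)·ln(B₀/D) − r = −(1/4.1538)·ln(183.806839/225.1306) − 0.0480 = 0.00082162
in basis points: 0.00082162 × 10⁴ = 8.2162 bp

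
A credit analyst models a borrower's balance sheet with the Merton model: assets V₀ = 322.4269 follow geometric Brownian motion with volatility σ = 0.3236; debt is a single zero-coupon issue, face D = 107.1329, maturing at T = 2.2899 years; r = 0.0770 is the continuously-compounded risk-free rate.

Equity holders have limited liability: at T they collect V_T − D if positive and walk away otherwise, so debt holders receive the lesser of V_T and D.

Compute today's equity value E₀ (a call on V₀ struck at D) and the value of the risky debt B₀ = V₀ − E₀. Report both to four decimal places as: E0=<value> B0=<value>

E0=232.7275 B0=89.6994

d₁ = [ln(V₀/D) + (r + σ²/2)T] / (σ√T)
   = [ln(322.4269/107.1329) + (0.0770 + 0.5·0.3236²)·2.2899] / (0.3236·√2.2899)
   = [1.101806 + 0.296218] / 0.489685 = 2.854946
d₂ = d₁ − σ√T = 2.854946 − 0.489685 = 2.365261
N(d₁) = 0.997848,  N(d₂) = 0.990991,  e^(−rT) = 0.838348
E₀ = V₀·N(d₁) − D·e^(−rT)·N(d₂)
   = 322.4269·0.997848 − 107.1329·0.838348·0.990991 = 232.727457
B₀ = V₀ − E₀ = 322.4269 − 232.727457 = 89.699443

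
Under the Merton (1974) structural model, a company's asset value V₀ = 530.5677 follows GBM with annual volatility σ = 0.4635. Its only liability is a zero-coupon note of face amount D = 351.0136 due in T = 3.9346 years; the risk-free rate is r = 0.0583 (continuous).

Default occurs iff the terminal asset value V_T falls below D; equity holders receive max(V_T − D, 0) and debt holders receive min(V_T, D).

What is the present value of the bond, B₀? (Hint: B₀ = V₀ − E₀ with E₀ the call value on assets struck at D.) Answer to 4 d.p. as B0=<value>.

d₁ = [ln(V₀/D) + (r + σ²/2)T] / (σ√T)
   = [ln(530.5677/351.0136) + (0.0583 + 0.5·0.4635²)·3.9346] / (0.4635·√3.9346)
   = [0.413123 + 0.652027] / 0.919391 = 1.158538
d₂ = d₁ − σ√T = 1.158538 − 0.919391 = 0.239148
N(d₁) = 0.876678,  N(d₂) = 0.594505,  e^(−rT) = 0.795021
E₀ = V₀·N(d₁) − D·e^(−rT)·N(d₂)
   = 530.5677·0.876678 − 351.0136·0.795021·0.594505 = 299.232670
B₀ = V₀ − E₀ = 530.5677 − 299.232670 = 231.335030

B0=231.3350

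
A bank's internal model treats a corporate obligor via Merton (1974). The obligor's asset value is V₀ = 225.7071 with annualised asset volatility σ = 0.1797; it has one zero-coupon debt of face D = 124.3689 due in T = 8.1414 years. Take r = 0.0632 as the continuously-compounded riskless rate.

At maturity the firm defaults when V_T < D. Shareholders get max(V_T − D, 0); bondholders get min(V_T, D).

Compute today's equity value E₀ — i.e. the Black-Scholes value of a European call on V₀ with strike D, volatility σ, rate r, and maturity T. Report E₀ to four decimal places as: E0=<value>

d₁ = [ln(V₀/D) + (r + σ²/2)T] / (σ√T)
   = [ln(225.7071/124.3689) + (0.0632 + 0.5·0.1797²)·8.1414] / (0.1797·√8.1414)
   = [0.595986 + 0.645988] / 0.512741 = 2.422227
d₂ = d₁ − σ√T = 2.422227 − 0.512741 = 1.909486
N(d₁) = 0.992287,  N(d₂) = 0.971900,  e^(−rT) = 0.597778
E₀ = V₀·N(d₁) − D·e^(−rT)·N(d₂)
   = 225.7071·0.992287 − 124.3689·0.597778·0.971900 = 151.710379

E0=151.7104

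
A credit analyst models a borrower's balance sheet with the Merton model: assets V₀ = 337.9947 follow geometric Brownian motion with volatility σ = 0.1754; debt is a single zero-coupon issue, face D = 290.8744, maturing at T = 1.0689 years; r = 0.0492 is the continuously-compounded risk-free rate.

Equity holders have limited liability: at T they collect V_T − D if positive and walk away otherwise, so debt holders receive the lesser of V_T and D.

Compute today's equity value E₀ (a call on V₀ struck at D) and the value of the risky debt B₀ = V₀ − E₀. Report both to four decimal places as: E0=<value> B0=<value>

d₁ = [ln(V₀/D) + (r + σ²/2)T] / (σ√T)
   = [ln(337.9947/290.8744) + (0.0492 + 0.5·0.1754²)·1.0689] / (0.1754·√1.0689)
   = [0.150139 + 0.069032] / 0.181342 = 1.208606
d₂ = d₁ − σ√T = 1.208606 − 0.181342 = 1.027265
N(d₁) = 0.886593,  N(d₂) = 0.847852,  e^(−rT) = 0.948769
E₀ = V₀·N(d₁) − D·e^(−rT)·N(d₂)
   = 337.9947·0.886593 − 290.8744·0.948769·0.847852 = 65.679766
B₀ = V₀ − E₀ = 337.9947 − 65.679766 = 272.314934

E0=65.6798 B0=272.3149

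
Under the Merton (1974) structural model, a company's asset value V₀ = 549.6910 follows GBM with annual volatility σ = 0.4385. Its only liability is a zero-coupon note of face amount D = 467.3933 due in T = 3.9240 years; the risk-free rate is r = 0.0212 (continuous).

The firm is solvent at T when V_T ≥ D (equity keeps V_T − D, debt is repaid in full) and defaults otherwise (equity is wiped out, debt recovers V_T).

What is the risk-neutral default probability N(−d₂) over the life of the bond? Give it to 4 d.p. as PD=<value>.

PD=0.5603

d₁ = [ln(V₀/D) + (r + σ²/2)T] / (σ√T)
   = [ln(549.6910/467.3933) + (0.0212 + 0.5·0.4385²)·3.9240] / (0.4385·√3.9240)
   = [0.162185 + 0.460447] / 0.868629 = 0.716799
d₂ = d₁ − σ√T = 0.716799 − 0.868629 = -0.151830
risk-neutral PD = N(−d₂) = N(0.151830) = 0.560339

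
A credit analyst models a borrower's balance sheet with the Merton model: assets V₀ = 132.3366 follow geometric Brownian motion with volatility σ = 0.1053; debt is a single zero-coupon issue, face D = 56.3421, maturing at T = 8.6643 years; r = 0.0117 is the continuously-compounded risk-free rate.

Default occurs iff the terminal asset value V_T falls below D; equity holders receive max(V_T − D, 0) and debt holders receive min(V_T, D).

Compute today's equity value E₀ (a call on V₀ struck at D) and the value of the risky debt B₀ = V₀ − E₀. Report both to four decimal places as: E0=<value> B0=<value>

d₁ = [ln(V₀/D) + (r + σ²/2)T] / (σ√T)
   = [ln(132.3366/56.3421) + (0.0117 + 0.5·0.1053²)·8.6643] / (0.1053·√8.6643)
   = [0.853907 + 0.149408] / 0.309952 = 3.236994
d₂ = d₁ − σ√T = 3.236994 − 0.309952 = 2.927041
N(d₁) = 0.999396,  N(d₂) = 0.998289,  e^(−rT) = 0.903597
E₀ = V₀·N(d₁) − D·e^(−rT)·N(d₂)
   = 132.3366·0.999396 − 56.3421·0.903597·0.998289 = 81.433253
B₀ = V₀ − E₀ = 132.3366 − 81.433253 = 50.903347

E0=81.4333 B0=50.9033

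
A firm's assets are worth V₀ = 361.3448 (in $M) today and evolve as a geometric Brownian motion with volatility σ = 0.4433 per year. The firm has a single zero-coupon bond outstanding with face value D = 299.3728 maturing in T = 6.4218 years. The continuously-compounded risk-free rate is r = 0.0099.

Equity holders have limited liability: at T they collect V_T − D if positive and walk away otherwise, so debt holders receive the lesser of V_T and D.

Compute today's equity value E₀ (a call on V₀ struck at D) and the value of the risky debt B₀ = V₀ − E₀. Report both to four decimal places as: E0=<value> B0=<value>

E0=179.9588 B0=181.3860

d₁ = [ln(V₀/D) + (r + σ²/2)T] / (σ√T)
   = [ln(361.3448/299.3728) + (0.0099 + 0.5·0.4433²)·6.4218] / (0.4433·√6.4218)
   = [0.188143 + 0.694565] / 1.123379 = 0.785762
d₂ = d₁ − σ√T = 0.785762 − 1.123379 = -0.337616
N(d₁) = 0.783997,  N(d₂) = 0.367826,  e^(−rT) = 0.938403
E₀ = V₀·N(d₁) − D·e^(−rT)·N(d₂)
   = 361.3448·0.783997 − 299.3728·0.938403·0.367826 = 179.958832
B₀ = V₀ − E₀ = 361.3448 − 179.958832 = 181.385968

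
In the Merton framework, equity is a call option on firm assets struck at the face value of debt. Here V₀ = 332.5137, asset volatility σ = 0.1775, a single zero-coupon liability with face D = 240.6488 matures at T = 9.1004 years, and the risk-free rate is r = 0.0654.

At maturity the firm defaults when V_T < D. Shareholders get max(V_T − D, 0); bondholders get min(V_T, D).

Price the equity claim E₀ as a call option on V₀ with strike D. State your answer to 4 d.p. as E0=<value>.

d₁ = [ln(V₀/D) + (r + σ²/2)T] / (σ√T)
   = [ln(332.5137/240.6488) + (0.0654 + 0.5·0.1775²)·9.1004] / (0.1775·√9.1004)
   = [0.323342 + 0.738526] / 0.535462 = 1.983088
d₂ = d₁ − σ√T = 1.983088 − 0.535462 = 1.447626
N(d₁) = 0.976321,  N(d₂) = 0.926139,  e^(−rT) = 0.551471
E₀ = V₀·N(d₁) − D·e^(−rT)·N(d₂)
   = 332.5137·0.976321 − 240.6488·0.551471·0.926139 = 201.731489

E0=201.7315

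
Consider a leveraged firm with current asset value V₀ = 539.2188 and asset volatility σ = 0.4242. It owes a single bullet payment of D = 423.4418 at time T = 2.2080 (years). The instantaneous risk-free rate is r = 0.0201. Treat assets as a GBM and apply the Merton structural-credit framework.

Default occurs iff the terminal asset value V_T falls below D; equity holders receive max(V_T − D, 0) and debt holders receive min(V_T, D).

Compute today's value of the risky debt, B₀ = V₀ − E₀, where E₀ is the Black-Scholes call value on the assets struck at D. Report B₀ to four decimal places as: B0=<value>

B0=344.0049

d₁ = [ln(V₀/D) + (r + σ²/2)T] / (σ√T)
   = [ln(539.2188/423.4418) + (0.0201 + 0.5·0.4242²)·2.2080] / (0.4242·√2.2080)
   = [0.241705 + 0.243041] / 0.630333 = 0.769032
d₂ = d₁ − σ√T = 0.769032 − 0.630333 = 0.138698
N(d₁) = 0.779063,  N(d₂) = 0.555156,  e^(−rT) = 0.956590
E₀ = V₀·N(d₁) − D·e^(−rT)·N(d₂)
   = 539.2188·0.779063 − 423.4418·0.956590·0.555156 = 195.213863
B₀ = V₀ − E₀ = 539.2188 − 195.213863 = 344.004937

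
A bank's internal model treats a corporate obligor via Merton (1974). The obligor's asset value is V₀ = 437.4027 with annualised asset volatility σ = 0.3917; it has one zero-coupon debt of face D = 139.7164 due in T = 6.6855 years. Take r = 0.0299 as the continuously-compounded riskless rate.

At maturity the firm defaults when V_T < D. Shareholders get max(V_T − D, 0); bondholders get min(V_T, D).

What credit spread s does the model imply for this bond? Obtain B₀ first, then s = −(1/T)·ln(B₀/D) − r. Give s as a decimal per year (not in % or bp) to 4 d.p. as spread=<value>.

spread=0.0122

d₁ = [ln(V₀/D) + (r + σ²/2)T] / (σ√T)
   = [ln(437.4027/139.7164) + (0.0299 + 0.5·0.3917²)·6.6855] / (0.3917·√6.6855)
   = [1.141240 + 0.712771] / 1.012793 = 1.830592
d₂ = d₁ − σ√T = 1.830592 − 1.012793 = 0.817800
N(d₁) = 0.966419,  N(d₂) = 0.793264,  e^(−rT) = 0.818816
E₀ = V₀·N(d₁) − D·e^(−rT)·N(d₂)
   = 437.4027·0.966419 − 139.7164·0.818816·0.793264 = 331.963427
B₀ = V₀ − E₀ = 437.4027 − 331.963427 = 105.439273
spread = −(1/T)·ln(B₀/D) − r = −(1/6.6855)·ln(105.439273/139.7164) − 0.0299 = 0.01220298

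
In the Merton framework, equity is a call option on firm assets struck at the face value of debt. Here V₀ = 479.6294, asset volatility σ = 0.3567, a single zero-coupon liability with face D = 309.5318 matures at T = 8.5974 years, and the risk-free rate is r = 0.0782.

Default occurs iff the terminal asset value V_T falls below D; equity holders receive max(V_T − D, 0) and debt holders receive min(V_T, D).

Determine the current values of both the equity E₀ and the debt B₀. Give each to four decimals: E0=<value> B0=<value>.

E0=341.1170 B0=138.5124

d₁ = [ln(V₀/D) + (r + σ²/2)T] / (σ√T)
   = [ln(479.6294/309.5318) + (0.0782 + 0.5·0.3567²)·8.5974] / (0.3567·√8.5974)
   = [0.437953 + 1.219261] / 1.045892 = 1.584499
d₂ = d₁ − σ√T = 1.584499 − 1.045892 = 0.538607
N(d₁) = 0.943460,  N(d₂) = 0.704921,  e^(−rT) = 0.510524
E₀ = V₀·N(d₁) − D·e^(−rT)·N(d₂)
   = 479.6294·0.943460 − 309.5318·0.510524·0.704921 = 341.116958
B₀ = V₀ − E₀ = 479.6294 − 341.116958 = 138.512442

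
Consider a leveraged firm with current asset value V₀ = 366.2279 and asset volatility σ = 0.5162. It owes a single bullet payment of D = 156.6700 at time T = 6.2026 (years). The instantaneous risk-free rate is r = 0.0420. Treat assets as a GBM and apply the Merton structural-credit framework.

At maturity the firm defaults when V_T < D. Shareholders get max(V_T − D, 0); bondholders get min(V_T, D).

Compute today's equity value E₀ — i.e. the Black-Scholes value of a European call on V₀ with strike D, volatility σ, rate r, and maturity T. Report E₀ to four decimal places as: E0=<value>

E0=271.1440

d₁ = [ln(V₀/D) + (r + σ²/2)T] / (σ√T)
   = [ln(366.2279/156.6700) + (0.0420 + 0.5·0.5162²)·6.2026] / (0.5162·√6.2026)
   = [0.849114 + 1.086889] / 1.285597 = 1.505918
d₂ = d₁ − σ√T = 1.505918 − 1.285597 = 0.220320
N(d₁) = 0.933956,  N(d₂) = 0.587189,  e^(−rT) = 0.770659
E₀ = V₀·N(d₁) − D·e^(−rT)·N(d₂)
   = 366.2279·0.933956 − 156.6700·0.770659·0.587189 = 271.143954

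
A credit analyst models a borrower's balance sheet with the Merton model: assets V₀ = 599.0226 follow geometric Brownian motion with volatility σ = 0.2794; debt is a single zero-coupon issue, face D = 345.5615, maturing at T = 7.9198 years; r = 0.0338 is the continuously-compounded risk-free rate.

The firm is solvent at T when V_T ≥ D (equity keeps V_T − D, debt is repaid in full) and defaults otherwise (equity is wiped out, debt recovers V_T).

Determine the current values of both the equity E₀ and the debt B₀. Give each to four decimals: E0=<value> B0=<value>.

E0=357.5918 B0=241.4308

d₁ = [ln(V₀/D) + (r + σ²/2)T] / (σ√T)
   = [ln(599.0226/345.5615) + (0.0338 + 0.5·0.2794²)·7.9198] / (0.2794·√7.9198)
   = [0.550129 + 0.576816] / 0.786291 = 1.433241
d₂ = d₁ − σ√T = 1.433241 − 0.786291 = 0.646950
N(d₁) = 0.924106,  N(d₂) = 0.741168,  e^(−rT) = 0.765146
E₀ = V₀·N(d₁) − D·e^(−rT)·N(d₂)
   = 599.0226·0.924106 − 345.5615·0.765146·0.741168 = 357.591756
B₀ = V₀ − E₀ = 599.0226 − 357.591756 = 241.430844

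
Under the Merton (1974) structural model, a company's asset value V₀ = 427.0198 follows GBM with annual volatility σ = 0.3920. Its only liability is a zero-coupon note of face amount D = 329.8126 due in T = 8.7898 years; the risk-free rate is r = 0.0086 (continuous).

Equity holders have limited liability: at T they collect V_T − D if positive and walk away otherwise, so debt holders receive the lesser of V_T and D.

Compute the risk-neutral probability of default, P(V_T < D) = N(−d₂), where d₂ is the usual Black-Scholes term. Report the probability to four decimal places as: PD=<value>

PD=0.6155

d₁ = [ln(V₀/D) + (r + σ²/2)T] / (σ√T)
   = [ln(427.0198/329.8126) + (0.0086 + 0.5·0.3920²)·8.7898] / (0.3920·√8.7898)
   = [0.258306 + 0.750930] / 1.162186 = 0.868395
d₂ = d₁ − σ√T = 0.868395 − 1.162186 = -0.293791
risk-neutral PD = N(−d₂) = N(0.293791) = 0.615541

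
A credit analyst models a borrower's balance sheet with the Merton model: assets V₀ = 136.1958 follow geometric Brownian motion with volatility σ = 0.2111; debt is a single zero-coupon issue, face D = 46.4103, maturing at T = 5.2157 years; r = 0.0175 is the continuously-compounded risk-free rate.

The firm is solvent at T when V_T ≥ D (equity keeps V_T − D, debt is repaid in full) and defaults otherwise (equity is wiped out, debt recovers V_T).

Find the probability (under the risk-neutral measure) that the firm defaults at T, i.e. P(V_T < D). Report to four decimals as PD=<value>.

PD=0.0146

d₁ = [ln(V₀/D) + (r + σ²/2)T] / (σ√T)
   = [ln(136.1958/46.4103) + (0.0175 + 0.5·0.2111²)·5.2157] / (0.2111·√5.2157)
   = [1.076572 + 0.207489] / 0.482108 = 2.663429
d₂ = d₁ − σ√T = 2.663429 − 0.482108 = 2.181321
risk-neutral PD = N(−d₂) = N(-2.181321) = 0.014580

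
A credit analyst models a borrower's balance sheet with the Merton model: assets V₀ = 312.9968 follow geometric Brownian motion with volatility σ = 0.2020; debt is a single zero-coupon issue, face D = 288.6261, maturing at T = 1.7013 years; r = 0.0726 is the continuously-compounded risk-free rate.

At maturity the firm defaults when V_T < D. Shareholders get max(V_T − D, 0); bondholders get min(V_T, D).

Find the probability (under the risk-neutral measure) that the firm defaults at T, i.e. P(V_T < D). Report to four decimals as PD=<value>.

PD=0.2596

d₁ = [ln(V₀/D) + (r + σ²/2)T] / (σ√T)
   = [ln(312.9968/288.6261) + (0.0726 + 0.5·0.2020²)·1.7013] / (0.2020·√1.7013)
   = [0.081061 + 0.158224] / 0.263476 = 0.908184
d₂ = d₁ − σ√T = 0.908184 − 0.263476 = 0.644708
risk-neutral PD = N(−d₂) = N(-0.644708) = 0.259558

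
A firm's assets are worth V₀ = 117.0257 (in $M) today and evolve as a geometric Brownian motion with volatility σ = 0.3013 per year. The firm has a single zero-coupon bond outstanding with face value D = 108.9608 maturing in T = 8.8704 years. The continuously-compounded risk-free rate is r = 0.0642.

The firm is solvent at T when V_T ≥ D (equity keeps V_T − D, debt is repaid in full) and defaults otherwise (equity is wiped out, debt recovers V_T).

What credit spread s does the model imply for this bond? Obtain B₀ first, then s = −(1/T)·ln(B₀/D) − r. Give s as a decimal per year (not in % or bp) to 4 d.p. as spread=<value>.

spread=0.0200

d₁ = [ln(V₀/D) + (r + σ²/2)T] / (σ√T)
   = [ln(117.0257/108.9608) + (0.0642 + 0.5·0.3013²)·8.8704] / (0.3013·√8.8704)
   = [0.071405 + 0.972115] / 0.897368 = 1.162867
d₂ = d₁ − σ√T = 1.162867 − 0.897368 = 0.265499
N(d₁) = 0.877558,  N(d₂) = 0.604687,  e^(−rT) = 0.565820
E₀ = V₀·N(d₁) − D·e^(−rT)·N(d₂)
   = 117.0257·0.877558 − 108.9608·0.565820·0.604687 = 65.416581
B₀ = V₀ − E₀ = 117.0257 − 65.416581 = 51.609119
spread = −(1/T)·ln(B₀/D) − r = −(1/8.8704)·ln(51.609119/108.9608) − 0.0642 = 0.02004533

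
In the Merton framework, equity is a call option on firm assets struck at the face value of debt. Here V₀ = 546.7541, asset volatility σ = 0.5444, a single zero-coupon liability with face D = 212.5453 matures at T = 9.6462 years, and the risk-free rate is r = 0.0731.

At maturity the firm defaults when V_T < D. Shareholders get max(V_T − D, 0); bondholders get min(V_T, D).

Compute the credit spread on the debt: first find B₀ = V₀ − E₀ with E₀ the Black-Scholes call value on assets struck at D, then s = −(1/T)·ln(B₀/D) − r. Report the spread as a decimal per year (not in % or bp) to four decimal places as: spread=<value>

spread=0.0326

d₁ = [ln(V₀/D) + (r + σ²/2)T] / (σ√T)
   = [ln(546.7541/212.5453) + (0.0731 + 0.5·0.5444²)·9.6462] / (0.5444·√9.6462)
   = [0.944844 + 2.134566] / 1.690816 = 1.821257
d₂ = d₁ − σ√T = 1.821257 − 1.690816 = 0.130442
N(d₁) = 0.965716,  N(d₂) = 0.551891,  e^(−rT) = 0.494041
E₀ = V₀·N(d₁) − D·e^(−rT)·N(d₂)
   = 546.7541·0.965716 − 212.5453·0.494041·0.551891 = 470.057305
B₀ = V₀ − E₀ = 546.7541 − 470.057305 = 76.696795
spread = −(1/T)·ln(B₀/D) − r = −(1/9.6462)·ln(76.696795/212.5453) − 0.0731 = 0.03256806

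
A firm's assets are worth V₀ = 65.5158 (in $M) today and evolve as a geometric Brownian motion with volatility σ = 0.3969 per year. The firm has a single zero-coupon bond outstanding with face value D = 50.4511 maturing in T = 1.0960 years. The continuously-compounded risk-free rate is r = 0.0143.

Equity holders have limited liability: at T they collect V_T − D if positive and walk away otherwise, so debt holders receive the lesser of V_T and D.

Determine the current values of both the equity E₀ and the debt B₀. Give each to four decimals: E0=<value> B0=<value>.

E0=19.3891 B0=46.1267

d₁ = [ln(V₀/D) + (r + σ²/2)T] / (σ√T)
   = [ln(65.5158/50.4511) + (0.0143 + 0.5·0.3969²)·1.0960] / (0.3969·√1.0960)
   = [0.261287 + 0.101999] / 0.415515 = 0.874303
d₂ = d₁ − σ√T = 0.874303 − 0.415515 = 0.458788
N(d₁) = 0.809023,  N(d₂) = 0.676807,  e^(−rT) = 0.984449
E₀ = V₀·N(d₁) − D·e^(−rT)·N(d₂)
   = 65.5158·0.809023 − 50.4511·0.984449·0.676807 = 19.389146
B₀ = V₀ − E₀ = 65.5158 − 19.389146 = 46.126654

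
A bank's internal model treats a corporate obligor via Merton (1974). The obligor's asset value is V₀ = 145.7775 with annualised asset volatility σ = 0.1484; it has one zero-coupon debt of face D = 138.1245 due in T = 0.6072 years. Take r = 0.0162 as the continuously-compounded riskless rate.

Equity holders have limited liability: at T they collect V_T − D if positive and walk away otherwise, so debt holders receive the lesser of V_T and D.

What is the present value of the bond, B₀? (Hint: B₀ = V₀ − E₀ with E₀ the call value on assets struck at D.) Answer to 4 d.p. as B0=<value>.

B0=133.7968

d₁ = [ln(V₀/D) + (r + σ²/2)T] / (σ√T)
   = [ln(145.7775/138.1245) + (0.0162 + 0.5·0.1484²)·0.6072] / (0.1484·√0.6072)
   = [0.053926 + 0.016523] / 0.115638 = 0.609219
d₂ = d₁ − σ√T = 0.609219 − 0.115638 = 0.493581
N(d₁) = 0.728810,  N(d₂) = 0.689199,  e^(−rT) = 0.990212
E₀ = V₀·N(d₁) − D·e^(−rT)·N(d₂)
   = 145.7775·0.728810 − 138.1245·0.990212·0.689199 = 11.980694
B₀ = V₀ − E₀ = 145.7775 − 11.980694 = 133.796806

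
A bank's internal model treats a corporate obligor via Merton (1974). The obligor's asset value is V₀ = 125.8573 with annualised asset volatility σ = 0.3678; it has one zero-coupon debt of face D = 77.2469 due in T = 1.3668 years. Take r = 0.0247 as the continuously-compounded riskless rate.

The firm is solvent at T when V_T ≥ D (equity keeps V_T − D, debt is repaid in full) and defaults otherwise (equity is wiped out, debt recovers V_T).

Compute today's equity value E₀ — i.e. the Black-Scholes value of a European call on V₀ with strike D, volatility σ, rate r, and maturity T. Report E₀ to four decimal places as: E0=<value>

d₁ = [ln(V₀/D) + (r + σ²/2)T] / (σ√T)
   = [ln(125.8573/77.2469) + (0.0247 + 0.5·0.3678²)·1.3668] / (0.3678·√1.3668)
   = [0.488142 + 0.126208] / 0.429996 = 1.428735
d₂ = d₁ − σ√T = 1.428735 − 0.429996 = 0.998739
N(d₁) = 0.923460,  N(d₂) = 0.841040,  e^(−rT) = 0.966804
E₀ = V₀·N(d₁) − D·e^(−rT)·N(d₂)
   = 125.8573·0.923460 − 77.2469·0.966804·0.841040 = 53.413161

E0=53.4132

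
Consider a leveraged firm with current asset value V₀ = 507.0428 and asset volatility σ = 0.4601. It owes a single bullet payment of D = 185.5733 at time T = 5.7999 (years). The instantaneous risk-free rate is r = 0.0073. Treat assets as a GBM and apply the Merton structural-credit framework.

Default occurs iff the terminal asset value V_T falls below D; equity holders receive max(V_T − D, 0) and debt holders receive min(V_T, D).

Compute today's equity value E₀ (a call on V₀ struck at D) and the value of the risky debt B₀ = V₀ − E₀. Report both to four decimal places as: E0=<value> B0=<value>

E0=357.1108 B0=149.9320

d₁ = [ln(V₀/D) + (r + σ²/2)T] / (σ√T)
   = [ln(507.0428/185.5733) + (0.0073 + 0.5·0.4601²)·5.7999] / (0.4601·√5.7999)
   = [1.005145 + 0.656236] / 1.108058 = 1.499363
d₂ = d₁ − σ√T = 1.499363 − 1.108058 = 0.391305
N(d₁) = 0.933110,  N(d₂) = 0.652214,  e^(−rT) = 0.958545
E₀ = V₀·N(d₁) − D·e^(−rT)·N(d₂)
   = 507.0428·0.933110 − 185.5733·0.958545·0.652214 = 357.110816
B₀ = V₀ − E₀ = 507.0428 − 357.110816 = 149.931984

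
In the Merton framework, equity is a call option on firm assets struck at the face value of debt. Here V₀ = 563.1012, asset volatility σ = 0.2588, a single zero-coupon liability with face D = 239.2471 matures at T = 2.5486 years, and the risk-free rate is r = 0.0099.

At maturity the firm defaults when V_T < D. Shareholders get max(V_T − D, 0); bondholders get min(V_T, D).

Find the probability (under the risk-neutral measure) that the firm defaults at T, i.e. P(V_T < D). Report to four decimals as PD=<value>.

d₁ = [ln(V₀/D) + (r + σ²/2)T] / (σ√T)
   = [ln(563.1012/239.2471) + (0.0099 + 0.5·0.2588²)·2.5486] / (0.2588·√2.5486)
   = [0.855962 + 0.110580] / 0.413157 = 2.339408
d₂ = d₁ − σ√T = 2.339408 − 0.413157 = 1.926251
risk-neutral PD = N(−d₂) = N(-1.926251) = 0.027036

PD=0.0270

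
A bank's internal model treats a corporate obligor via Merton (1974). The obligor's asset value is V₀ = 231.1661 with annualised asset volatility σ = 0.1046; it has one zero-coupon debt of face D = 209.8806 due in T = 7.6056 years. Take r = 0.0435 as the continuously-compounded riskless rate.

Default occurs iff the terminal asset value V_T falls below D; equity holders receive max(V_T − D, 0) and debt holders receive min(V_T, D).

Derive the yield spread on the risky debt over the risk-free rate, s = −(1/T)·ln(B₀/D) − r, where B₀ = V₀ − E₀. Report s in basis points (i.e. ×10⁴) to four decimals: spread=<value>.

spread=14.3173

d₁ = [ln(V₀/D) + (r + σ²/2)T] / (σ√T)
   = [ln(231.1661/209.8806) + (0.0435 + 0.5·0.1046²)·7.6056] / (0.1046·√7.6056)
   = [0.096598 + 0.372451] / 0.288469 = 1.625995
d₂ = d₁ − σ√T = 1.625995 − 0.288469 = 1.337526
N(d₁) = 0.948025,  N(d₂) = 0.909475,  e^(−rT) = 0.718318
E₀ = V₀·N(d₁) − D·e^(−rT)·N(d₂)
   = 231.1661·0.948025 − 209.8806·0.718318·0.909475 = 82.037945
B₀ = V₀ − E₀ = 231.1661 − 82.037945 = 149.128155
spread = −(1/T)·ln(B₀/D) − r = −(1/7.6056)·ln(149.128155/209.8806) − 0.0435 = 0.00143173
in basis points: 0.00143173 × 10⁴ = 14.3173 bp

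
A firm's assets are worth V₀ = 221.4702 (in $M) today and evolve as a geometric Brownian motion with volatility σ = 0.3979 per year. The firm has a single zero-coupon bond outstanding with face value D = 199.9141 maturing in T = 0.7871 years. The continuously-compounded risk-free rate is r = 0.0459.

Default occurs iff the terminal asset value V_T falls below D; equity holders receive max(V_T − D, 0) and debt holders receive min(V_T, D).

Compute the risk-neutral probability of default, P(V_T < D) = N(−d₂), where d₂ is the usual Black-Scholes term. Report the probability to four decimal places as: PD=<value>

PD=0.4145

d₁ = [ln(V₀/D) + (r + σ²/2)T] / (σ√T)
   = [ln(221.4702/199.9141) + (0.0459 + 0.5·0.3979²)·0.7871] / (0.3979·√0.7871)
   = [0.102400 + 0.098436] / 0.353012 = 0.568924
d₂ = d₁ − σ√T = 0.568924 − 0.353012 = 0.215912
risk-neutral PD = N(−d₂) = N(-0.215912) = 0.414528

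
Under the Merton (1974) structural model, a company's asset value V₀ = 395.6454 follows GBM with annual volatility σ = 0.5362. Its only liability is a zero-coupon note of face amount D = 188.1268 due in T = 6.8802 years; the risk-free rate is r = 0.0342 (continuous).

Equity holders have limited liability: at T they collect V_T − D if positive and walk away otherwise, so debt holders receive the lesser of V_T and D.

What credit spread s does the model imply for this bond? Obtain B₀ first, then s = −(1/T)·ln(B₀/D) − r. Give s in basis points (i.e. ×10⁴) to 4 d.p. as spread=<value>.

spread=493.0562

d₁ = [ln(V₀/D) + (r + σ²/2)T] / (σ√T)
   = [ln(395.6454/188.1268) + (0.0342 + 0.5·0.5362²)·6.8802] / (0.5362·√6.8802)
   = [0.743402 + 1.224368] / 1.406460 = 1.399094
d₂ = d₁ − σ√T = 1.399094 − 1.406460 = -0.007366
N(d₁) = 0.919108,  N(d₂) = 0.497062,  e^(−rT) = 0.790331
E₀ = V₀·N(d₁) − D·e^(−rT)·N(d₂)
   = 395.6454·0.919108 − 188.1268·0.790331·0.497062 = 289.736337
B₀ = V₀ − E₀ = 395.6454 − 289.736337 = 105.909063
spread = −(1/T)·ln(B₀/D) − r = −(1/6.8802)·ln(105.909063/188.1268) − 0.0342 = 0.04930562
in basis points: 0.04930562 × 10⁴ = 493.0562 bp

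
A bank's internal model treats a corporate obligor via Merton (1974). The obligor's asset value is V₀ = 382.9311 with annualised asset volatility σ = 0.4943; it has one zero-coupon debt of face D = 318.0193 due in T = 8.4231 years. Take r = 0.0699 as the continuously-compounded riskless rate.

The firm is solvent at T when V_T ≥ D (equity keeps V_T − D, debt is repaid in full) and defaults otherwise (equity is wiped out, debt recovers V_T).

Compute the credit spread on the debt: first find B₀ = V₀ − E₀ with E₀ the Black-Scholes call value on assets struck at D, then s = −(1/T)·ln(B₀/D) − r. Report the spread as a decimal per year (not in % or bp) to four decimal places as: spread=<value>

spread=0.0501

d₁ = [ln(V₀/D) + (r + σ²/2)T] / (σ√T)
   = [ln(382.9311/318.0193) + (0.0699 + 0.5·0.4943²)·8.4231] / (0.4943·√8.4231)
   = [0.185743 + 1.617793] / 1.434586 = 1.257182
d₂ = d₁ − σ√T = 1.257182 − 1.434586 = -0.177404
N(d₁) = 0.895656,  N(d₂) = 0.429596,  e^(−rT) = 0.555007
E₀ = V₀·N(d₁) − D·e^(−rT)·N(d₂)
   = 382.9311·0.895656 − 318.0193·0.555007·0.429596 = 267.149724
B₀ = V₀ − E₀ = 382.9311 − 267.149724 = 115.781376
spread = −(1/T)·ln(B₀/D) − r = −(1/8.4231)·ln(115.781376/318.0193) − 0.0699 = 0.05005683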